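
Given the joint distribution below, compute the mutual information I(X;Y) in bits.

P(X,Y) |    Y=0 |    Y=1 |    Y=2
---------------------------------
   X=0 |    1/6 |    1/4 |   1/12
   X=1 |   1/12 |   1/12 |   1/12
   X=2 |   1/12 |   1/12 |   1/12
0.0325 bits

Mutual information: I(X;Y) = H(X) + H(Y) - H(X,Y)

Marginals:
P(X) = (1/2, 1/4, 1/4), H(X) = 1.5000 bits
P(Y) = (1/3, 5/12, 1/4), H(Y) = 1.5546 bits

Joint entropy: H(X,Y) = 3.0221 bits

I(X;Y) = 1.5000 + 1.5546 - 3.0221 = 0.0325 bits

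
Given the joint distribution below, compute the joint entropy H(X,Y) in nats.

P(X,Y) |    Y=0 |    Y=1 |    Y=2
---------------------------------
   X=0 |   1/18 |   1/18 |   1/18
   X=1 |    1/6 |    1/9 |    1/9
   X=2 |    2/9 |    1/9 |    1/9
2.0911 nats

Joint entropy is H(X,Y) = -Σ_{x,y} p(x,y) log p(x,y).

Summing over all non-zero entries:
H(X,Y) = -[1/18·log_e(1/18) + 1/18·log_e(1/18) + 1/18·log_e(1/18) + 1/6·log_e(1/6) + 1/9·log_e(1/9) + 1/9·log_e(1/9) + 2/9·log_e(2/9) + 1/9·log_e(1/9) + 1/9·log_e(1/9)]
H(X,Y) = 2.0911 nats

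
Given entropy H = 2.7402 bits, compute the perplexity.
6.6816

Perplexity is 2^H (or exp(H) for natural log).

H = 2.7402 bits
Perplexity = 2^2.7402 = 6.6816

Interpretation: The model's uncertainty is equivalent to choosing uniformly among 6.7 options.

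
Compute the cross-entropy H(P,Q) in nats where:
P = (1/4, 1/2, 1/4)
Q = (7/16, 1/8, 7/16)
1.4531 nats

Cross-entropy: H(P,Q) = -Σ p(x) log q(x)

Alternatively: H(P,Q) = H(P) + D_KL(P||Q)
H(P) = 1.0397 nats
D_KL(P||Q) = 0.4133 nats

H(P,Q) = 1.0397 + 0.4133 = 1.4531 nats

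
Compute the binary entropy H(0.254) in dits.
0.2461 dits

The binary entropy function is:
H(p) = -p log(p) - (1-p) log(1-p)

H(0.254) = -0.254 × log_10(0.254) - 0.746 × log_10(0.746)
H(0.254) = 0.2461 dits

Note: Binary entropy is maximized at p=0.5 (H=1 bit) and minimized at p=0 or p=1 (H=0).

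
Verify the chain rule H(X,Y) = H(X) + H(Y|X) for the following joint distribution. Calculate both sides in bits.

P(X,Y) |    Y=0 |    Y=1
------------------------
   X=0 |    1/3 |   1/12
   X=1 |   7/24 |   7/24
H(X,Y) = 1.8640, H(X) = 0.9799, H(Y|X) = 0.8841 (all in bits)

Chain rule: H(X,Y) = H(X) + H(Y|X)

Left side — joint entropy directly:
H(X,Y) = -Σ p(x,y) log p(x,y) = 1.8640 bits

Right side — compute H(Y|X) from the conditional distributions:
P(X) = (5/12, 7/12), so H(X) = 0.9799 bits
H(Y|X) = Σ_x P(X=x) · H(Y|X=x):
  P(Y|X=0) = (4/5, 1/5), H(Y|X=0) = 0.7219, weight P(X=0) = 5/12
  P(Y|X=1) = (1/2, 1/2), H(Y|X=1) = 1.0000, weight P(X=1) = 7/12
H(Y|X) = 0.8841 bits

H(X) + H(Y|X) = 0.9799 + 0.8841 = 1.8640 bits

Both sides equal 1.8640 bits. ✓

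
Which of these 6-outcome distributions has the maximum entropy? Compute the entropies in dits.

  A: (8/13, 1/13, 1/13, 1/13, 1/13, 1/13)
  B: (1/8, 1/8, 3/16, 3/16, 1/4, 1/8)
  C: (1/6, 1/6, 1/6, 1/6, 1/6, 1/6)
C

For a discrete distribution over n outcomes, entropy is maximized by the uniform distribution.

Computing entropies:
H(A) = 0.5582 dits
H(B) = 0.7618 dits
H(C) = 0.7782 dits

The uniform distribution (where all probabilities equal 1/6) achieves the maximum entropy of log_10(6) = 0.7782 dits.

Distribution C has the highest entropy.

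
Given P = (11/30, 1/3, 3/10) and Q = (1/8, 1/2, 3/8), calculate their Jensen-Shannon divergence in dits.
0.0180 dits

Jensen-Shannon divergence is:
JSD(P||Q) = 0.5 × D_KL(P||M) + 0.5 × D_KL(Q||M)
where M = 0.5 × (P + Q) is the mixture distribution.

M = 0.5 × (11/30, 1/3, 3/10) + 0.5 × (1/8, 1/2, 3/8) = (0.245833, 5/12, 0.3375)

D_KL(P||M) = 0.0160 dits
D_KL(Q||M) = 0.0200 dits

JSD(P||Q) = 0.5 × 0.0160 + 0.5 × 0.0200 = 0.0180 dits

Unlike KL divergence, JSD is symmetric and bounded: 0 ≤ JSD ≤ log(2).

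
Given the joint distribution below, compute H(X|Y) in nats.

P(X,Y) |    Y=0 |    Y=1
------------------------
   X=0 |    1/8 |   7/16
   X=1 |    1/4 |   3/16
0.6205 nats

Using the chain rule: H(X|Y) = H(X,Y) - H(Y)

First, compute H(X,Y) = 1.2820 nats

Marginal P(Y) = (3/8, 5/8)
H(Y) = 0.6616 nats

H(X|Y) = H(X,Y) - H(Y) = 1.2820 - 0.6616 = 0.6205 nats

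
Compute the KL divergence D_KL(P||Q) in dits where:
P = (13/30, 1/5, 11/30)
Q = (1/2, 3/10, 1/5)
0.0344 dits

KL divergence: D_KL(P||Q) = Σ p(x) log(p(x)/q(x))

Computing term by term:
  x=0: 13/30 × log_10[(13/30)/(1/2)] = 13/30 × -0.0621 = -0.0269
  x=1: 1/5 × log_10[(1/5)/(3/10)] = 1/5 × -0.1761 = -0.0352
  x=2: 11/30 × log_10[(11/30)/(1/5)] = 11/30 × 0.2632 = 0.0965

D_KL(P||Q) = 0.0344 dits

Note: KL divergence is always non-negative and equals 0 iff P = Q.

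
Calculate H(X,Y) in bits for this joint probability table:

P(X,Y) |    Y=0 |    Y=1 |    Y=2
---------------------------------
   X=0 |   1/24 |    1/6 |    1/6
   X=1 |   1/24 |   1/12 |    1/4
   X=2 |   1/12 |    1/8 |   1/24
2.9073 bits

Joint entropy is H(X,Y) = -Σ_{x,y} p(x,y) log p(x,y).

Summing over all non-zero entries:
H(X,Y) = -[1/24·log_2(1/24) + 1/6·log_2(1/6) + 1/6·log_2(1/6) + 1/24·log_2(1/24) + 1/12·log_2(1/12) + 1/4·log_2(1/4) + 1/12·log_2(1/12) + 1/8·log_2(1/8) + 1/24·log_2(1/24)]
H(X,Y) = 2.9073 bits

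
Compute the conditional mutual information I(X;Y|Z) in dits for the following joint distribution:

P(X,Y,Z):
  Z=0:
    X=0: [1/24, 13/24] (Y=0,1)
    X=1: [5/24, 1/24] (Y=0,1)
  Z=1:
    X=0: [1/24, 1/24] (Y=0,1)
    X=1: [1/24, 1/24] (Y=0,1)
0.1070 dits

Conditional mutual information: I(X;Y|Z) = H(X|Z) + H(Y|Z) - H(X,Y|Z)

H(Z) = 0.1957
H(X,Z) = 0.4669 → H(X|Z) = 0.2713
H(Y,Z) = 0.4669 → H(Y|Z) = 0.2713
H(X,Y,Z) = 0.6312 → H(X,Y|Z) = 0.4355

I(X;Y|Z) = 0.2713 + 0.2713 - 0.4355 = 0.1070 dits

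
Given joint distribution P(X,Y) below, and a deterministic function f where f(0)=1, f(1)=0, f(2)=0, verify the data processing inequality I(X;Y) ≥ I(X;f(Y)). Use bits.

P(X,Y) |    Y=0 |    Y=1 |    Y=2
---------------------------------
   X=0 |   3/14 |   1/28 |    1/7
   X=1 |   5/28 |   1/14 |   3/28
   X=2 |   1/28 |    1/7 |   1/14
I(X;Y) = 0.1555, I(X;f(Y)) = 0.0897, inequality holds: 0.1555 ≥ 0.0897

Data Processing Inequality: For any Markov chain X → Y → Z, we have I(X;Y) ≥ I(X;Z).

Here Z = f(Y) is a deterministic function of Y, forming X → Y → Z.

Original I(X;Y) = 0.1555 bits

After applying f:
P(X,Z) where Z=f(Y):
- P(X,Z=0) = P(X,Y=1) + P(X,Y=2)
- P(X,Z=1) = P(X,Y=0)

I(X;Z) = I(X;f(Y)) = 0.0897 bits

Verification: 0.1555 ≥ 0.0897 ✓

Information cannot be created by processing; the function f can only lose information about X.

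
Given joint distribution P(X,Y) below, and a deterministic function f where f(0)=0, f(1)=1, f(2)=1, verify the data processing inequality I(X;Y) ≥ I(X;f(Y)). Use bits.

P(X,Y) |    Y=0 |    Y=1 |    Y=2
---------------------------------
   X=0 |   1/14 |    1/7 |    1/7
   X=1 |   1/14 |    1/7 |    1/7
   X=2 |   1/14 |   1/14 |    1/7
I(X;Y) = 0.0150, I(X;f(Y)) = 0.0021, inequality holds: 0.0150 ≥ 0.0021

Data Processing Inequality: For any Markov chain X → Y → Z, we have I(X;Y) ≥ I(X;Z).

Here Z = f(Y) is a deterministic function of Y, forming X → Y → Z.

Original I(X;Y) = 0.0150 bits

After applying f:
P(X,Z) where Z=f(Y):
- P(X,Z=0) = P(X,Y=0)
- P(X,Z=1) = P(X,Y=1) + P(X,Y=2)

I(X;Z) = I(X;f(Y)) = 0.0021 bits

Verification: 0.0150 ≥ 0.0021 ✓

Information cannot be created by processing; the function f can only lose information about X.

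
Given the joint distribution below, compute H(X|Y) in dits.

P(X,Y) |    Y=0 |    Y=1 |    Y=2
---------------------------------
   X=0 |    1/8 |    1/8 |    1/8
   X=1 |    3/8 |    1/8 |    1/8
0.2726 dits

Using the chain rule: H(X|Y) = H(X,Y) - H(Y)

First, compute H(X,Y) = 0.7242 dits

Marginal P(Y) = (1/2, 1/4, 1/4)
H(Y) = 0.4515 dits

H(X|Y) = H(X,Y) - H(Y) = 0.7242 - 0.4515 = 0.2726 dits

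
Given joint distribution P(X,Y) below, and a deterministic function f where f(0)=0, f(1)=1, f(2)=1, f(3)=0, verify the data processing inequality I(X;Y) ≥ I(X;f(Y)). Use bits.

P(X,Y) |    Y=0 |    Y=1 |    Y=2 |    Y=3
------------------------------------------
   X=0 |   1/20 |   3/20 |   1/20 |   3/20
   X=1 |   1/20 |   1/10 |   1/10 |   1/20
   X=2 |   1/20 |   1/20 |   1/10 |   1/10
I(X;Y) = 0.0772, I(X;f(Y)) = 0.0173, inequality holds: 0.0772 ≥ 0.0173

Data Processing Inequality: For any Markov chain X → Y → Z, we have I(X;Y) ≥ I(X;Z).

Here Z = f(Y) is a deterministic function of Y, forming X → Y → Z.

Original I(X;Y) = 0.0772 bits

After applying f:
P(X,Z) where Z=f(Y):
- P(X,Z=0) = P(X,Y=0) + P(X,Y=3)
- P(X,Z=1) = P(X,Y=1) + P(X,Y=2)

I(X;Z) = I(X;f(Y)) = 0.0173 bits

Verification: 0.0772 ≥ 0.0173 ✓

Information cannot be created by processing; the function f can only lose information about X.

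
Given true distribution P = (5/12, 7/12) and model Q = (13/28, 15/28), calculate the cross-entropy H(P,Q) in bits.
0.9865 bits

Cross-entropy: H(P,Q) = -Σ p(x) log q(x)

Alternatively: H(P,Q) = H(P) + D_KL(P||Q)
H(P) = 0.9799 bits
D_KL(P||Q) = 0.0066 bits

H(P,Q) = 0.9799 + 0.0066 = 0.9865 bits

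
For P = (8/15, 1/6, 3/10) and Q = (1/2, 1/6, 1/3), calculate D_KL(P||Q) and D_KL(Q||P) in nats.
D_KL(P||Q) = 0.0028, D_KL(Q||P) = 0.0029

KL divergence is not symmetric: D_KL(P||Q) ≠ D_KL(Q||P) in general.

D_KL(P||Q) = 0.0028 nats
D_KL(Q||P) = 0.0029 nats

No, they are not equal!

This asymmetry is why KL divergence is not a true distance metric.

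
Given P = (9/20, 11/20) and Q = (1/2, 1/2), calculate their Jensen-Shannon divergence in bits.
0.0018 bits

Jensen-Shannon divergence is:
JSD(P||Q) = 0.5 × D_KL(P||M) + 0.5 × D_KL(Q||M)
where M = 0.5 × (P + Q) is the mixture distribution.

M = 0.5 × (9/20, 11/20) + 0.5 × (1/2, 1/2) = (19/40, 21/40)

D_KL(P||M) = 0.0018 bits
D_KL(Q||M) = 0.0018 bits

JSD(P||Q) = 0.5 × 0.0018 + 0.5 × 0.0018 = 0.0018 bits

Unlike KL divergence, JSD is symmetric and bounded: 0 ≤ JSD ≤ log(2).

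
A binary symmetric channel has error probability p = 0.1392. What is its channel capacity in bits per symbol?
0.4179 bits

For a binary symmetric channel (BSC) with error probability p:
Capacity C = 1 - H(p) bits per symbol

where H(p) = -p log₂(p) - (1-p) log₂(1-p) is the binary entropy function.

H(0.1392) = 0.5821 bits
C = 1 - 0.5821 = 0.4179 bits per symbol

This means we can reliably transmit up to 0.4179 bits of information per channel use.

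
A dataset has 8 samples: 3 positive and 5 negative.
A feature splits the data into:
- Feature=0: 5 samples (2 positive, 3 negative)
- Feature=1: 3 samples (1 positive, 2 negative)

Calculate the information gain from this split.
0.0032 bits

Information Gain = H(Y) - H(Y|Feature)

Before split:
P(positive) = 3/8 = 0.3750
H(Y) = 0.9544 bits

After split:
Feature=0: H = 0.9710 bits (weight = 5/8)
Feature=1: H = 0.9183 bits (weight = 3/8)
H(Y|Feature) = (5/8)×0.9710 + (3/8)×0.9183 = 0.9512 bits

Information Gain = 0.9544 - 0.9512 = 0.0032 bits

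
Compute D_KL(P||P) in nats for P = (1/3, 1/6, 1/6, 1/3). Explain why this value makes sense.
0.0000 nats

KL divergence satisfies the Gibbs inequality: D_KL(P||Q) ≥ 0 for all distributions P, Q.

D_KL(P||Q) = Σ p(x) log(p(x)/q(x))
Each term is p(x) × log_e(p(x)/p(x)) = p(x) × log_e(1) = 0, so the sum is 0.
D_KL(P||Q) = 0.0000 nats

When P = Q, the KL divergence is exactly 0, as there is no 'divergence' between identical distributions.

This non-negativity is a fundamental property: relative entropy cannot be negative because it measures how different Q is from P.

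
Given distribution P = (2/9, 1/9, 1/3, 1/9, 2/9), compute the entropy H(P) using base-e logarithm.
1.5230 nats

Shannon entropy is H(X) = -Σ p(x) log p(x).

For P = (2/9, 1/9, 1/3, 1/9, 2/9):
H = -2/9 × log_e(2/9) -1/9 × log_e(1/9) -1/3 × log_e(1/3) -1/9 × log_e(1/9) -2/9 × log_e(2/9)
H = 1.5230 nats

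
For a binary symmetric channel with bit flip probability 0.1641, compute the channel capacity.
0.3560 bits

For a binary symmetric channel (BSC) with error probability p:
Capacity C = 1 - H(p) bits per symbol

where H(p) = -p log₂(p) - (1-p) log₂(1-p) is the binary entropy function.

H(0.1641) = 0.6440 bits
C = 1 - 0.6440 = 0.3560 bits per symbol

This means we can reliably transmit up to 0.3560 bits of information per channel use.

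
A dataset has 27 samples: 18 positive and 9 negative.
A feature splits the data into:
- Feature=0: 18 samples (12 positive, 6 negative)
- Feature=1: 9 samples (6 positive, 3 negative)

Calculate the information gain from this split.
0.0000 bits

Information Gain = H(Y) - H(Y|Feature)

Before split:
P(positive) = 18/27 = 0.6667
H(Y) = 0.9183 bits

After split:
Feature=0: H = 0.9183 bits (weight = 18/27)
Feature=1: H = 0.9183 bits (weight = 9/27)
H(Y|Feature) = (18/27)×0.9183 + (9/27)×0.9183 = 0.9183 bits

Information Gain = 0.9183 - 0.9183 = 0.0000 bits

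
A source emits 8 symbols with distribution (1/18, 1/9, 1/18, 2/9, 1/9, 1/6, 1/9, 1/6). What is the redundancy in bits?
0.1362 bits

Redundancy measures how far a source is from maximum entropy:
R = H_max - H(X)

Maximum entropy for 8 symbols: H_max = log_2(8) = 3.0000 bits
Actual entropy: H(X) = 2.8638 bits
Redundancy: R = 3.0000 - 2.8638 = 0.1362 bits

This redundancy represents potential for compression: the source could be compressed by 0.1362 bits per symbol.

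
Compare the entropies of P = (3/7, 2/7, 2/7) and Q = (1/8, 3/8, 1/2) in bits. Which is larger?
P

Computing entropies in bits:
H(P) = 1.5567
H(Q) = 1.4056

Distribution P has higher entropy.

Intuition: The distribution closer to uniform (more spread out) has higher entropy.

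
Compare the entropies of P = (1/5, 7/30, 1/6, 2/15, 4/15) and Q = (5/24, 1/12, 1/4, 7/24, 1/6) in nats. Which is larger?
P

Computing entropies in nats:
H(P) = 1.5812
H(Q) = 1.5384

Distribution P has higher entropy.

Intuition: The distribution closer to uniform (more spread out) has higher entropy.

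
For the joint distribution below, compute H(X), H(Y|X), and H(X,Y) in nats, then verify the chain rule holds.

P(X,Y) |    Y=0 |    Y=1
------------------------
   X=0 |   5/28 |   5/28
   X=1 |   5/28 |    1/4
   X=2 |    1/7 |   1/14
H(X,Y) = 1.7360, H(X) = 1.0609, H(Y|X) = 0.6750 (all in nats)

Chain rule: H(X,Y) = H(X) + H(Y|X)

Left side — joint entropy directly:
H(X,Y) = -Σ p(x,y) log p(x,y) = 1.7360 nats

Right side — compute H(Y|X) from the conditional distributions:
P(X) = (5/14, 3/7, 3/14), so H(X) = 1.0609 nats
H(Y|X) = Σ_x P(X=x) · H(Y|X=x):
  P(Y|X=0) = (1/2, 1/2), H(Y|X=0) = 0.6931, weight P(X=0) = 5/14
  P(Y|X=1) = (5/12, 7/12), H(Y|X=1) = 0.6792, weight P(X=1) = 3/7
  P(Y|X=2) = (2/3, 1/3), H(Y|X=2) = 0.6365, weight P(X=2) = 3/14
H(Y|X) = 0.6750 nats

H(X) + H(Y|X) = 1.0609 + 0.6750 = 1.7360 nats

Both sides equal 1.7360 nats. ✓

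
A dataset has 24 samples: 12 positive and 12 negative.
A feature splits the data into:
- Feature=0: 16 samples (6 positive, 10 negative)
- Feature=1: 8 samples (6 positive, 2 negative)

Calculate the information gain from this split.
0.0933 bits

Information Gain = H(Y) - H(Y|Feature)

Before split:
P(positive) = 12/24 = 0.5000
H(Y) = 1.0000 bits

After split:
Feature=0: H = 0.9544 bits (weight = 16/24)
Feature=1: H = 0.8113 bits (weight = 8/24)
H(Y|Feature) = (16/24)×0.9544 + (8/24)×0.8113 = 0.9067 bits

Information Gain = 1.0000 - 0.9067 = 0.0933 bits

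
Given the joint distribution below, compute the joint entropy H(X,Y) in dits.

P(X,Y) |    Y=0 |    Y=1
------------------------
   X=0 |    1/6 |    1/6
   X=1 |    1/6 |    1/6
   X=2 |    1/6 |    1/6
0.7782 dits

Joint entropy is H(X,Y) = -Σ_{x,y} p(x,y) log p(x,y).

Summing over all non-zero entries:
H(X,Y) = -[1/6·log_10(1/6) + 1/6·log_10(1/6) + 1/6·log_10(1/6) + 1/6·log_10(1/6) + 1/6·log_10(1/6) + 1/6·log_10(1/6)]
H(X,Y) = 0.7782 dits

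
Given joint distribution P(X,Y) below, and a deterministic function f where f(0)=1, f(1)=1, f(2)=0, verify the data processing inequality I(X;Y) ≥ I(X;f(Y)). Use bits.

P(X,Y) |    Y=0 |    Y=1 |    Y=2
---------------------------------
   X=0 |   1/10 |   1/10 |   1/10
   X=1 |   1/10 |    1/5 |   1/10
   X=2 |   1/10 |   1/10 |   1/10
I(X;Y) = 0.0200, I(X;f(Y)) = 0.0058, inequality holds: 0.0200 ≥ 0.0058

Data Processing Inequality: For any Markov chain X → Y → Z, we have I(X;Y) ≥ I(X;Z).

Here Z = f(Y) is a deterministic function of Y, forming X → Y → Z.

Original I(X;Y) = 0.0200 bits

After applying f:
P(X,Z) where Z=f(Y):
- P(X,Z=0) = P(X,Y=2)
- P(X,Z=1) = P(X,Y=0) + P(X,Y=1)

I(X;Z) = I(X;f(Y)) = 0.0058 bits

Verification: 0.0200 ≥ 0.0058 ✓

Information cannot be created by processing; the function f can only lose information about X.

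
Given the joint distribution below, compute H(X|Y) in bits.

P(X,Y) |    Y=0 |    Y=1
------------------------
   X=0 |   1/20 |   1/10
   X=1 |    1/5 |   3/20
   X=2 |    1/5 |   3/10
1.4159 bits

Using the chain rule: H(X|Y) = H(X,Y) - H(Y)

First, compute H(X,Y) = 2.4087 bits

Marginal P(Y) = (9/20, 11/20)
H(Y) = 0.9928 bits

H(X|Y) = H(X,Y) - H(Y) = 2.4087 - 0.9928 = 1.4159 bits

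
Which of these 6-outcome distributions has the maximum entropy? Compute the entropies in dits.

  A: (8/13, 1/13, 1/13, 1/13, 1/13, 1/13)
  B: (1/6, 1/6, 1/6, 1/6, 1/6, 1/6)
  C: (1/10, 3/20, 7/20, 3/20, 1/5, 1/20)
B

For a discrete distribution over n outcomes, entropy is maximized by the uniform distribution.

Computing entropies:
H(A) = 0.5582 dits
H(B) = 0.7782 dits
H(C) = 0.7116 dits

The uniform distribution (where all probabilities equal 1/6) achieves the maximum entropy of log_10(6) = 0.7782 dits.

Distribution B has the highest entropy.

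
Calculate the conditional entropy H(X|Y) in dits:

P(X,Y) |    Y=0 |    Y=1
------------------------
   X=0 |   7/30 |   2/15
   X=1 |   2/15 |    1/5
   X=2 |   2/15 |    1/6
0.4660 dits

Using the chain rule: H(X|Y) = H(X,Y) - H(Y)

First, compute H(X,Y) = 0.7670 dits

Marginal P(Y) = (1/2, 1/2)
H(Y) = 0.3010 dits

H(X|Y) = H(X,Y) - H(Y) = 0.7670 - 0.3010 = 0.4660 dits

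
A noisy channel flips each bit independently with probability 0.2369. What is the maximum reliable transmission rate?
0.2102 bits

For a binary symmetric channel (BSC) with error probability p:
Capacity C = 1 - H(p) bits per symbol

where H(p) = -p log₂(p) - (1-p) log₂(1-p) is the binary entropy function.

H(0.2369) = 0.7898 bits
C = 1 - 0.7898 = 0.2102 bits per symbol

This means we can reliably transmit up to 0.2102 bits of information per channel use.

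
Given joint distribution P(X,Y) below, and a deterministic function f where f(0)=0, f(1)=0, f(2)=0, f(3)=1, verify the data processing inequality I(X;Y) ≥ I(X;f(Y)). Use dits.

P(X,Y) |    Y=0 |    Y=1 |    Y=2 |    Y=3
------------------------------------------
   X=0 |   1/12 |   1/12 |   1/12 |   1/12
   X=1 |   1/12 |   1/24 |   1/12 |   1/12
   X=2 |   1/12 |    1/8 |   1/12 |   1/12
I(X;Y) = 0.0072, I(X;f(Y)) = 0.0008, inequality holds: 0.0072 ≥ 0.0008

Data Processing Inequality: For any Markov chain X → Y → Z, we have I(X;Y) ≥ I(X;Z).

Here Z = f(Y) is a deterministic function of Y, forming X → Y → Z.

Original I(X;Y) = 0.0072 dits

After applying f:
P(X,Z) where Z=f(Y):
- P(X,Z=0) = P(X,Y=0) + P(X,Y=1) + P(X,Y=2)
- P(X,Z=1) = P(X,Y=3)

I(X;Z) = I(X;f(Y)) = 0.0008 dits

Verification: 0.0072 ≥ 0.0008 ✓

Information cannot be created by processing; the function f can only lose information about X.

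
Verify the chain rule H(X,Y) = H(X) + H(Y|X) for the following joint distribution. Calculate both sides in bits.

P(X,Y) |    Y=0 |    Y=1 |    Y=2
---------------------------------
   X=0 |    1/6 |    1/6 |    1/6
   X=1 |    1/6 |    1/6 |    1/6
H(X,Y) = 2.5850, H(X) = 1.0000, H(Y|X) = 1.5850 (all in bits)

Chain rule: H(X,Y) = H(X) + H(Y|X)

Left side — joint entropy directly:
H(X,Y) = -Σ p(x,y) log p(x,y) = 2.5850 bits

Right side — compute H(Y|X) from the conditional distributions:
P(X) = (1/2, 1/2), so H(X) = 1.0000 bits
H(Y|X) = Σ_x P(X=x) · H(Y|X=x):
  P(Y|X=0) = (1/3, 1/3, 1/3), H(Y|X=0) = 1.5850, weight P(X=0) = 1/2
  P(Y|X=1) = (1/3, 1/3, 1/3), H(Y|X=1) = 1.5850, weight P(X=1) = 1/2
H(Y|X) = 1.5850 bits

H(X) + H(Y|X) = 1.0000 + 1.5850 = 2.5850 bits

Both sides equal 2.5850 bits. ✓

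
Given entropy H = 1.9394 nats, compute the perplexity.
6.9546

Perplexity is e^H (or exp(H) for natural log).

H = 1.9394 nats
Perplexity = e^1.9394 = 6.9546

Interpretation: The model's uncertainty is equivalent to choosing uniformly among 7.0 options.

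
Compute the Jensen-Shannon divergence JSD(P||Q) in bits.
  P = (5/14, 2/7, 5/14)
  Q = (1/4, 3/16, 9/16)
0.0309 bits

Jensen-Shannon divergence is:
JSD(P||Q) = 0.5 × D_KL(P||M) + 0.5 × D_KL(Q||M)
where M = 0.5 × (P + Q) is the mixture distribution.

M = 0.5 × (5/14, 2/7, 5/14) + 0.5 × (1/4, 3/16, 9/16) = (0.303571, 0.236607, 0.459821)

D_KL(P||M) = 0.0313 bits
D_KL(Q||M) = 0.0306 bits

JSD(P||Q) = 0.5 × 0.0313 + 0.5 × 0.0306 = 0.0309 bits

Unlike KL divergence, JSD is symmetric and bounded: 0 ≤ JSD ≤ log(2).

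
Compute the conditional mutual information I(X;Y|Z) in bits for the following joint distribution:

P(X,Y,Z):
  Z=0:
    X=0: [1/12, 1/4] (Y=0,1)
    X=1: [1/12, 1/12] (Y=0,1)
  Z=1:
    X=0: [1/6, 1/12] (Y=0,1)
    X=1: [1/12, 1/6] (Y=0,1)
0.0629 bits

Conditional mutual information: I(X;Y|Z) = H(X|Z) + H(Y|Z) - H(X,Y|Z)

H(Z) = 1.0000
H(X,Z) = 1.9591 → H(X|Z) = 0.9591
H(Y,Z) = 1.9591 → H(Y|Z) = 0.9591
H(X,Y,Z) = 2.8554 → H(X,Y|Z) = 1.8554

I(X;Y|Z) = 0.9591 + 0.9591 - 1.8554 = 0.0629 bits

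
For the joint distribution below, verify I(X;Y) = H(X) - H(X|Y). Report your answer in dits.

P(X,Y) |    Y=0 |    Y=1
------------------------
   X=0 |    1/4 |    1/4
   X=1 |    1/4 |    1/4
I(X;Y) = 0.0000 dits

Mutual information has multiple equivalent forms:
- I(X;Y) = H(X) - H(X|Y)
- I(X;Y) = H(Y) - H(Y|X)
- I(X;Y) = H(X) + H(Y) - H(X,Y)

Computing all quantities:
H(X) = 0.3010, H(Y) = 0.3010, H(X,Y) = 0.6021
H(X|Y) = 0.3010, H(Y|X) = 0.3010

Verification:
H(X) - H(X|Y) = 0.3010 - 0.3010 = 0.0000
H(Y) - H(Y|X) = 0.3010 - 0.3010 = 0.0000
H(X) + H(Y) - H(X,Y) = 0.3010 + 0.3010 - 0.6021 = 0.0000

All forms give I(X;Y) = 0.0000 dits. ✓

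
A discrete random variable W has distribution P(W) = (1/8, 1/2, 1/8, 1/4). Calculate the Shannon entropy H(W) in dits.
0.5268 dits

Shannon entropy is H(X) = -Σ p(x) log p(x).

For P = (1/8, 1/2, 1/8, 1/4):
H = -1/8 × log_10(1/8) -1/2 × log_10(1/2) -1/8 × log_10(1/8) -1/4 × log_10(1/4)
H = 0.5268 dits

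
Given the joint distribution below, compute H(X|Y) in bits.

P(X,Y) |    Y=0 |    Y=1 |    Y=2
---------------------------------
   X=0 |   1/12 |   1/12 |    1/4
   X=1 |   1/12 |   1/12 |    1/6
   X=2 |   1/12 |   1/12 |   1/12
1.5221 bits

Using the chain rule: H(X|Y) = H(X,Y) - H(Y)

First, compute H(X,Y) = 3.0221 bits

Marginal P(Y) = (1/4, 1/4, 1/2)
H(Y) = 1.5000 bits

H(X|Y) = H(X,Y) - H(Y) = 3.0221 - 1.5000 = 1.5221 bits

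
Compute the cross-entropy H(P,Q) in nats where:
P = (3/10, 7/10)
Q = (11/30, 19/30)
0.6207 nats

Cross-entropy: H(P,Q) = -Σ p(x) log q(x)

Alternatively: H(P,Q) = H(P) + D_KL(P||Q)
H(P) = 0.6109 nats
D_KL(P||Q) = 0.0099 nats

H(P,Q) = 0.6109 + 0.0099 = 0.6207 nats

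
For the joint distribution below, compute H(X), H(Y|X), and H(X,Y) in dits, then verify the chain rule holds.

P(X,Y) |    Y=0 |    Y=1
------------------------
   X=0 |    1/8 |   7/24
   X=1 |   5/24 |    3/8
H(X,Y) = 0.5706, H(X) = 0.2950, H(Y|X) = 0.2757 (all in dits)

Chain rule: H(X,Y) = H(X) + H(Y|X)

Left side — joint entropy directly:
H(X,Y) = -Σ p(x,y) log p(x,y) = 0.5706 dits

Right side — compute H(Y|X) from the conditional distributions:
P(X) = (5/12, 7/12), so H(X) = 0.2950 dits
H(Y|X) = Σ_x P(X=x) · H(Y|X=x):
  P(Y|X=0) = (3/10, 7/10), H(Y|X=0) = 0.2653, weight P(X=0) = 5/12
  P(Y|X=1) = (5/14, 9/14), H(Y|X=1) = 0.2831, weight P(X=1) = 7/12
H(Y|X) = 0.2757 dits

H(X) + H(Y|X) = 0.2950 + 0.2757 = 0.5706 dits

Both sides equal 0.5706 dits. ✓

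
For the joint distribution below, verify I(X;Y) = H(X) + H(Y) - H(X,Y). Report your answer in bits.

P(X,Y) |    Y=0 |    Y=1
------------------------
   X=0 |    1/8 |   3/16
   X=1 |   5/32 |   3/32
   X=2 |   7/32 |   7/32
I(X;Y) = 0.0205 bits

Mutual information has multiple equivalent forms:
- I(X;Y) = H(X) - H(X|Y)
- I(X;Y) = H(Y) - H(Y|X)
- I(X;Y) = H(X) + H(Y) - H(X,Y)

Computing all quantities:
H(X) = 1.5462, H(Y) = 1.0000, H(X,Y) = 2.5257
H(X|Y) = 1.5257, H(Y|X) = 0.9795

Verification:
H(X) - H(X|Y) = 1.5462 - 1.5257 = 0.0205
H(Y) - H(Y|X) = 1.0000 - 0.9795 = 0.0205
H(X) + H(Y) - H(X,Y) = 1.5462 + 1.0000 - 2.5257 = 0.0205

All forms give I(X;Y) = 0.0205 bits. ✓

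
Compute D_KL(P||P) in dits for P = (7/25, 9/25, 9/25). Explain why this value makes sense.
0.0000 dits

KL divergence satisfies the Gibbs inequality: D_KL(P||Q) ≥ 0 for all distributions P, Q.

D_KL(P||Q) = Σ p(x) log(p(x)/q(x))
Each term is p(x) × log_10(p(x)/p(x)) = p(x) × log_10(1) = 0, so the sum is 0.
D_KL(P||Q) = 0.0000 dits

When P = Q, the KL divergence is exactly 0, as there is no 'divergence' between identical distributions.

This non-negativity is a fundamental property: relative entropy cannot be negative because it measures how different Q is from P.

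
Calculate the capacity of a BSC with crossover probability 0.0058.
0.9486 bits

For a binary symmetric channel (BSC) with error probability p:
Capacity C = 1 - H(p) bits per symbol

where H(p) = -p log₂(p) - (1-p) log₂(1-p) is the binary entropy function.

H(0.0058) = 0.0514 bits
C = 1 - 0.0514 = 0.9486 bits per symbol

This means we can reliably transmit up to 0.9486 bits of information per channel use.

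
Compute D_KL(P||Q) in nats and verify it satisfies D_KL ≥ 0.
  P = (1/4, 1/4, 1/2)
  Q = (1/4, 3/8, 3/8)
0.0425 nats

KL divergence satisfies the Gibbs inequality: D_KL(P||Q) ≥ 0 for all distributions P, Q.

D_KL(P||Q) = Σ p(x) log(p(x)/q(x))
Term by term:
  x=0: 1/4 × log_e[(1/4)/(1/4)] = 0.0000
  x=1: 1/4 × log_e[(1/4)/(3/8)] = -0.1014
  x=2: 1/2 × log_e[(1/2)/(3/8)] = 0.1438
D_KL(P||Q) = 0.0425 nats

D_KL(P||Q) = 0.0425 ≥ 0 ✓

This non-negativity is a fundamental property: relative entropy cannot be negative because it measures how different Q is from P.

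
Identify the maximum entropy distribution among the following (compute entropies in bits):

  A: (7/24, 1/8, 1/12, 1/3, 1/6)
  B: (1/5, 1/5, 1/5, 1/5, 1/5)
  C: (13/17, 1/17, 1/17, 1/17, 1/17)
B

For a discrete distribution over n outcomes, entropy is maximized by the uniform distribution.

Computing entropies:
H(A) = 2.1514 bits
H(B) = 2.3219 bits
H(C) = 1.2577 bits

The uniform distribution (where all probabilities equal 1/5) achieves the maximum entropy of log_2(5) = 2.3219 bits.

Distribution B has the highest entropy.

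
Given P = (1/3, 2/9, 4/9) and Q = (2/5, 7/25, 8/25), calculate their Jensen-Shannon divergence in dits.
0.0036 dits

Jensen-Shannon divergence is:
JSD(P||Q) = 0.5 × D_KL(P||M) + 0.5 × D_KL(Q||M)
where M = 0.5 × (P + Q) is the mixture distribution.

M = 0.5 × (1/3, 2/9, 4/9) + 0.5 × (2/5, 7/25, 8/25) = (11/30, 0.251111, 0.382222)

D_KL(P||M) = 0.0035 dits
D_KL(Q||M) = 0.0037 dits

JSD(P||Q) = 0.5 × 0.0035 + 0.5 × 0.0037 = 0.0036 dits

Unlike KL divergence, JSD is symmetric and bounded: 0 ≤ JSD ≤ log(2).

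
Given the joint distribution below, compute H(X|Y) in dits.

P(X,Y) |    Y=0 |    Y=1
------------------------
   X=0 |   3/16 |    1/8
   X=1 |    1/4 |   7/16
0.2592 dits

Using the chain rule: H(X|Y) = H(X,Y) - H(Y)

First, compute H(X,Y) = 0.5568 dits

Marginal P(Y) = (7/16, 9/16)
H(Y) = 0.2976 dits

H(X|Y) = H(X,Y) - H(Y) = 0.5568 - 0.2976 = 0.2592 dits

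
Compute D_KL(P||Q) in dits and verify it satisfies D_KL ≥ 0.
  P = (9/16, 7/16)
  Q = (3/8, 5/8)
0.0313 dits

KL divergence satisfies the Gibbs inequality: D_KL(P||Q) ≥ 0 for all distributions P, Q.

D_KL(P||Q) = Σ p(x) log(p(x)/q(x))
Term by term:
  x=0: 9/16 × log_10[(9/16)/(3/8)] = 0.0991
  x=1: 7/16 × log_10[(7/16)/(5/8)] = -0.0678
D_KL(P||Q) = 0.0313 dits

D_KL(P||Q) = 0.0313 ≥ 0 ✓

This non-negativity is a fundamental property: relative entropy cannot be negative because it measures how different Q is from P.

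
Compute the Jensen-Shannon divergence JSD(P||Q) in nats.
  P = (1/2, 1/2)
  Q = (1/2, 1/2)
0.0000 nats

Jensen-Shannon divergence is:
JSD(P||Q) = 0.5 × D_KL(P||M) + 0.5 × D_KL(Q||M)
where M = 0.5 × (P + Q) is the mixture distribution.

M = 0.5 × (1/2, 1/2) + 0.5 × (1/2, 1/2) = (1/2, 1/2)

D_KL(P||M) = 0.0000 nats
D_KL(Q||M) = 0.0000 nats

JSD(P||Q) = 0.5 × 0.0000 + 0.5 × 0.0000 = 0.0000 nats

Unlike KL divergence, JSD is symmetric and bounded: 0 ≤ JSD ≤ log(2).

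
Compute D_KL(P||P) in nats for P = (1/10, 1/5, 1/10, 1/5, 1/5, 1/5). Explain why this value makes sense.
0.0000 nats

KL divergence satisfies the Gibbs inequality: D_KL(P||Q) ≥ 0 for all distributions P, Q.

D_KL(P||Q) = Σ p(x) log(p(x)/q(x))
Each term is p(x) × log_e(p(x)/p(x)) = p(x) × log_e(1) = 0, so the sum is 0.
D_KL(P||Q) = 0.0000 nats

When P = Q, the KL divergence is exactly 0, as there is no 'divergence' between identical distributions.

This non-negativity is a fundamental property: relative entropy cannot be negative because it measures how different Q is from P.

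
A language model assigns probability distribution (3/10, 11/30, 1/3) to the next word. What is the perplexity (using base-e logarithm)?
2.9900

Perplexity is e^H (or exp(H) for natural log).

First, H = -Σ p log p = 1.0953 nats
Perplexity = e^1.0953 = 2.9900

Interpretation: The model's uncertainty is equivalent to choosing uniformly among 3.0 options.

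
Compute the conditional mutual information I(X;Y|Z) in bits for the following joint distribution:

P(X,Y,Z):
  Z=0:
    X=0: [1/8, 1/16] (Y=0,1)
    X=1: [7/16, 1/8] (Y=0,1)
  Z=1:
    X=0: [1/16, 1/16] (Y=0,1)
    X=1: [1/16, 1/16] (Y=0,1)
0.0064 bits

Conditional mutual information: I(X;Y|Z) = H(X|Z) + H(Y|Z) - H(X,Y|Z)

H(Z) = 0.8113
H(X,Z) = 1.6697 → H(X|Z) = 0.8585
H(Y,Z) = 1.6697 → H(Y|Z) = 0.8585
H(X,Y,Z) = 2.5218 → H(X,Y|Z) = 1.7105

I(X;Y|Z) = 0.8585 + 0.8585 - 1.7105 = 0.0064 bits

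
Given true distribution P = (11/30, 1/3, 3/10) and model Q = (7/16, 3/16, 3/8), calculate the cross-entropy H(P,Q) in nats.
1.1554 nats

Cross-entropy: H(P,Q) = -Σ p(x) log q(x)

Alternatively: H(P,Q) = H(P) + D_KL(P||Q)
H(P) = 1.0953 nats
D_KL(P||Q) = 0.0601 nats

H(P,Q) = 1.0953 + 0.0601 = 1.1554 nats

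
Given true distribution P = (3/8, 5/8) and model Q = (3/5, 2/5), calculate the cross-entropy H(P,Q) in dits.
0.3319 dits

Cross-entropy: H(P,Q) = -Σ p(x) log q(x)

Alternatively: H(P,Q) = H(P) + D_KL(P||Q)
H(P) = 0.2873 dits
D_KL(P||Q) = 0.0446 dits

H(P,Q) = 0.2873 + 0.0446 = 0.3319 dits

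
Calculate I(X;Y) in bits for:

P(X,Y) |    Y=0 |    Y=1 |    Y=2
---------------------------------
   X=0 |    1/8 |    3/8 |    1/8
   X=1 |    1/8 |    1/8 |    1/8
0.0488 bits

Mutual information: I(X;Y) = H(X) + H(Y) - H(X,Y)

Marginals:
P(X) = (5/8, 3/8), H(X) = 0.9544 bits
P(Y) = (1/4, 1/2, 1/4), H(Y) = 1.5000 bits

Joint entropy: H(X,Y) = 2.4056 bits

I(X;Y) = 0.9544 + 1.5000 - 2.4056 = 0.0488 bits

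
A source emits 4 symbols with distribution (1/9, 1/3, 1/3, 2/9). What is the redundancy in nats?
0.0755 nats

Redundancy measures how far a source is from maximum entropy:
R = H_max - H(X)

Maximum entropy for 4 symbols: H_max = log_e(4) = 1.3863 nats
Actual entropy: H(X) = 1.3108 nats
Redundancy: R = 1.3863 - 1.3108 = 0.0755 nats

This redundancy represents potential for compression: the source could be compressed by 0.0755 nats per symbol.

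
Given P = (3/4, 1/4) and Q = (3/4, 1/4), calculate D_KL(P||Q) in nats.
0.0000 nats

KL divergence: D_KL(P||Q) = Σ p(x) log(p(x)/q(x))

Computing term by term:
  x=0: 3/4 × log_e[(3/4)/(3/4)] = 3/4 × 0.0000 = 0.0000
  x=1: 1/4 × log_e[(1/4)/(1/4)] = 1/4 × 0.0000 = 0.0000

D_KL(P||Q) = 0.0000 nats

Note: KL divergence is always non-negative and equals 0 iff P = Q.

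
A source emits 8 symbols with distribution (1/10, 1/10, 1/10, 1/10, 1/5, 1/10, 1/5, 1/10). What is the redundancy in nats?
0.0541 nats

Redundancy measures how far a source is from maximum entropy:
R = H_max - H(X)

Maximum entropy for 8 symbols: H_max = log_e(8) = 2.0794 nats
Actual entropy: H(X) = 2.0253 nats
Redundancy: R = 2.0794 - 2.0253 = 0.0541 nats

This redundancy represents potential for compression: the source could be compressed by 0.0541 nats per symbol.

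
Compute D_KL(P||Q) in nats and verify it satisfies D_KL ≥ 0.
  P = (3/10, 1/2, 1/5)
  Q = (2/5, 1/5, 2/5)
0.2332 nats

KL divergence satisfies the Gibbs inequality: D_KL(P||Q) ≥ 0 for all distributions P, Q.

D_KL(P||Q) = Σ p(x) log(p(x)/q(x))
Term by term:
  x=0: 3/10 × log_e[(3/10)/(2/5)] = -0.0863
  x=1: 1/2 × log_e[(1/2)/(1/5)] = 0.4581
  x=2: 1/5 × log_e[(1/5)/(2/5)] = -0.1386
D_KL(P||Q) = 0.2332 nats

D_KL(P||Q) = 0.2332 ≥ 0 ✓

This non-negativity is a fundamental property: relative entropy cannot be negative because it measures how different Q is from P.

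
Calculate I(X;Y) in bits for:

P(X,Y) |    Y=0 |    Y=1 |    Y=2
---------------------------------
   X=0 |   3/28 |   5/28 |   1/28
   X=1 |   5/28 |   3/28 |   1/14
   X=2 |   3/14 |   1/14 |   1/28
0.0730 bits

Mutual information: I(X;Y) = H(X) + H(Y) - H(X,Y)

Marginals:
P(X) = (9/28, 5/14, 9/28), H(X) = 1.5831 bits
P(Y) = (1/2, 5/14, 1/7), H(Y) = 1.4316 bits

Joint entropy: H(X,Y) = 2.9417 bits

I(X;Y) = 1.5831 + 1.4316 - 2.9417 = 0.0730 bits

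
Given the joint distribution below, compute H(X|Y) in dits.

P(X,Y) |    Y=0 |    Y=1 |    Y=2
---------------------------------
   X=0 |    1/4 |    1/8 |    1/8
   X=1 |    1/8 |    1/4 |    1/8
0.2826 dits

Using the chain rule: H(X|Y) = H(X,Y) - H(Y)

First, compute H(X,Y) = 0.7526 dits

Marginal P(Y) = (3/8, 3/8, 1/4)
H(Y) = 0.4700 dits

H(X|Y) = H(X,Y) - H(Y) = 0.7526 - 0.4700 = 0.2826 dits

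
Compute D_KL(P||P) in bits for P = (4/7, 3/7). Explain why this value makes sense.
0.0000 bits

KL divergence satisfies the Gibbs inequality: D_KL(P||Q) ≥ 0 for all distributions P, Q.

D_KL(P||Q) = Σ p(x) log(p(x)/q(x))
Each term is p(x) × log_2(p(x)/p(x)) = p(x) × log_2(1) = 0, so the sum is 0.
D_KL(P||Q) = 0.0000 bits

When P = Q, the KL divergence is exactly 0, as there is no 'divergence' between identical distributions.

This non-negativity is a fundamental property: relative entropy cannot be negative because it measures how different Q is from P.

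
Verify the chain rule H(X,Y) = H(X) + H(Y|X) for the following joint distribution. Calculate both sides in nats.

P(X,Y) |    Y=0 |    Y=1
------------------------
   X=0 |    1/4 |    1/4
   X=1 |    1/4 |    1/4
H(X,Y) = 1.3863, H(X) = 0.6931, H(Y|X) = 0.6931 (all in nats)

Chain rule: H(X,Y) = H(X) + H(Y|X)

Left side — joint entropy directly:
H(X,Y) = -Σ p(x,y) log p(x,y) = 1.3863 nats

Right side — compute H(Y|X) from the conditional distributions:
P(X) = (1/2, 1/2), so H(X) = 0.6931 nats
H(Y|X) = Σ_x P(X=x) · H(Y|X=x):
  P(Y|X=0) = (1/2, 1/2), H(Y|X=0) = 0.6931, weight P(X=0) = 1/2
  P(Y|X=1) = (1/2, 1/2), H(Y|X=1) = 0.6931, weight P(X=1) = 1/2
H(Y|X) = 0.6931 nats

H(X) + H(Y|X) = 0.6931 + 0.6931 = 1.3863 nats

Both sides equal 1.3863 nats. ✓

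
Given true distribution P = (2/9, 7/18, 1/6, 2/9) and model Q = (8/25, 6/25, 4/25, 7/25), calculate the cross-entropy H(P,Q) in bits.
2.0147 bits

Cross-entropy: H(P,Q) = -Σ p(x) log q(x)

Alternatively: H(P,Q) = H(P) + D_KL(P||Q)
H(P) = 1.9251 bits
D_KL(P||Q) = 0.0896 bits

H(P,Q) = 1.9251 + 0.0896 = 2.0147 bits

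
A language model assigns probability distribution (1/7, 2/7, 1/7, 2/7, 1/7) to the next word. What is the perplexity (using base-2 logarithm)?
4.7107

Perplexity is 2^H (or exp(H) for natural log).

First, H = -Σ p log p = 2.2359 bits
Perplexity = 2^2.2359 = 4.7107

Interpretation: The model's uncertainty is equivalent to choosing uniformly among 4.7 options.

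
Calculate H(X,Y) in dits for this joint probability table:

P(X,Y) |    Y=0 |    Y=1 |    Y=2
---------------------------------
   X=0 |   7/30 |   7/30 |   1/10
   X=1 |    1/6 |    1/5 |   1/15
0.7428 dits

Joint entropy is H(X,Y) = -Σ_{x,y} p(x,y) log p(x,y).

Summing over all non-zero entries:
H(X,Y) = -[7/30·log_10(7/30) + 7/30·log_10(7/30) + 1/10·log_10(1/10) + 1/6·log_10(1/6) + 1/5·log_10(1/5) + 1/15·log_10(1/15)]
H(X,Y) = 0.7428 dits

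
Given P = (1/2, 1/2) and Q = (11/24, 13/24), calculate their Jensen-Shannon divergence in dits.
0.0004 dits

Jensen-Shannon divergence is:
JSD(P||Q) = 0.5 × D_KL(P||M) + 0.5 × D_KL(Q||M)
where M = 0.5 × (P + Q) is the mixture distribution.

M = 0.5 × (1/2, 1/2) + 0.5 × (11/24, 13/24) = (0.479167, 0.520833)

D_KL(P||M) = 0.0004 dits
D_KL(Q||M) = 0.0004 dits

JSD(P||Q) = 0.5 × 0.0004 + 0.5 × 0.0004 = 0.0004 dits

Unlike KL divergence, JSD is symmetric and bounded: 0 ≤ JSD ≤ log(2).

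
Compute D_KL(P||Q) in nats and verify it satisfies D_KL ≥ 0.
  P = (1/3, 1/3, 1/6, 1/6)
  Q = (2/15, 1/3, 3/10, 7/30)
0.1514 nats

KL divergence satisfies the Gibbs inequality: D_KL(P||Q) ≥ 0 for all distributions P, Q.

D_KL(P||Q) = Σ p(x) log(p(x)/q(x))
Term by term:
  x=0: 1/3 × log_e[(1/3)/(2/15)] = 0.3054
  x=1: 1/3 × log_e[(1/3)/(1/3)] = 0.0000
  x=2: 1/6 × log_e[(1/6)/(3/10)] = -0.0980
  x=3: 1/6 × log_e[(1/6)/(7/30)] = -0.0561
D_KL(P||Q) = 0.1514 nats

D_KL(P||Q) = 0.1514 ≥ 0 ✓

This non-negativity is a fundamental property: relative entropy cannot be negative because it measures how different Q is from P.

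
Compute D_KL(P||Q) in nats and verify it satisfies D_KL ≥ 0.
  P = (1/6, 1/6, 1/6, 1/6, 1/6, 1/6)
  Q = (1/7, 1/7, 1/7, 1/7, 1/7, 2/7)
0.0386 nats

KL divergence satisfies the Gibbs inequality: D_KL(P||Q) ≥ 0 for all distributions P, Q.

D_KL(P||Q) = Σ p(x) log(p(x)/q(x))
Term by term:
  x=0: 1/6 × log_e[(1/6)/(1/7)] = 0.0257
  x=1: 1/6 × log_e[(1/6)/(1/7)] = 0.0257
  x=2: 1/6 × log_e[(1/6)/(1/7)] = 0.0257
  x=3: 1/6 × log_e[(1/6)/(1/7)] = 0.0257
  x=4: 1/6 × log_e[(1/6)/(1/7)] = 0.0257
  x=5: 1/6 × log_e[(1/6)/(2/7)] = -0.0898
D_KL(P||Q) = 0.0386 nats

D_KL(P||Q) = 0.0386 ≥ 0 ✓

This non-negativity is a fundamental property: relative entropy cannot be negative because it measures how different Q is from P.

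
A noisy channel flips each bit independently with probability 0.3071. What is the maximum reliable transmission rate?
0.1102 bits

For a binary symmetric channel (BSC) with error probability p:
Capacity C = 1 - H(p) bits per symbol

where H(p) = -p log₂(p) - (1-p) log₂(1-p) is the binary entropy function.

H(0.3071) = 0.8898 bits
C = 1 - 0.8898 = 0.1102 bits per symbol

This means we can reliably transmit up to 0.1102 bits of information per channel use.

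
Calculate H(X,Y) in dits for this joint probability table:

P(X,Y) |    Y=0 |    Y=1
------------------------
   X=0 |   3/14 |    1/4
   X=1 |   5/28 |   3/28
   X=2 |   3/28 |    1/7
0.7561 dits

Joint entropy is H(X,Y) = -Σ_{x,y} p(x,y) log p(x,y).

Summing over all non-zero entries:
H(X,Y) = -[3/14·log_10(3/14) + 1/4·log_10(1/4) + 5/28·log_10(5/28) + 3/28·log_10(3/28) + 3/28·log_10(3/28) + 1/7·log_10(1/7)]
H(X,Y) = 0.7561 dits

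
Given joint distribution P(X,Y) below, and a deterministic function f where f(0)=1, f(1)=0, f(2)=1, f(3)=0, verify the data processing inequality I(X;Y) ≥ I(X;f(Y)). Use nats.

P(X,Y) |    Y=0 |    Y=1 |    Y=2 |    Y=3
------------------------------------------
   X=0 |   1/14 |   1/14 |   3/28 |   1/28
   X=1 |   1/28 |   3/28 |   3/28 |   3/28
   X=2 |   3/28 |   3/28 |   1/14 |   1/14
I(X;Y) = 0.0415, I(X;f(Y)) = 0.0162, inequality holds: 0.0415 ≥ 0.0162

Data Processing Inequality: For any Markov chain X → Y → Z, we have I(X;Y) ≥ I(X;Z).

Here Z = f(Y) is a deterministic function of Y, forming X → Y → Z.

Original I(X;Y) = 0.0415 nats

After applying f:
P(X,Z) where Z=f(Y):
- P(X,Z=0) = P(X,Y=1) + P(X,Y=3)
- P(X,Z=1) = P(X,Y=0) + P(X,Y=2)

I(X;Z) = I(X;f(Y)) = 0.0162 nats

Verification: 0.0415 ≥ 0.0162 ✓

Information cannot be created by processing; the function f can only lose information about X.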